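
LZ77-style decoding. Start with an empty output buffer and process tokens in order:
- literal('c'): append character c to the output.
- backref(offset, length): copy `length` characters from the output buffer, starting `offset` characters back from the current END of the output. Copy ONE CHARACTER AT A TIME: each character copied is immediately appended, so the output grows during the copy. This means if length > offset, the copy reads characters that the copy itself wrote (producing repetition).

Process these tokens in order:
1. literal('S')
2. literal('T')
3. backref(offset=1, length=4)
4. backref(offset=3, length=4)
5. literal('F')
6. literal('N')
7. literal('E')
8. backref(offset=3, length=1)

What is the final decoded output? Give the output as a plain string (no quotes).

Token 1: literal('S'). Output: "S"
Token 2: literal('T'). Output: "ST"
Token 3: backref(off=1, len=4) (overlapping!). Copied 'TTTT' from pos 1. Output: "STTTTT"
Token 4: backref(off=3, len=4) (overlapping!). Copied 'TTTT' from pos 3. Output: "STTTTTTTTT"
Token 5: literal('F'). Output: "STTTTTTTTTF"
Token 6: literal('N'). Output: "STTTTTTTTTFN"
Token 7: literal('E'). Output: "STTTTTTTTTFNE"
Token 8: backref(off=3, len=1). Copied 'F' from pos 10. Output: "STTTTTTTTTFNEF"

Answer: STTTTTTTTTFNEF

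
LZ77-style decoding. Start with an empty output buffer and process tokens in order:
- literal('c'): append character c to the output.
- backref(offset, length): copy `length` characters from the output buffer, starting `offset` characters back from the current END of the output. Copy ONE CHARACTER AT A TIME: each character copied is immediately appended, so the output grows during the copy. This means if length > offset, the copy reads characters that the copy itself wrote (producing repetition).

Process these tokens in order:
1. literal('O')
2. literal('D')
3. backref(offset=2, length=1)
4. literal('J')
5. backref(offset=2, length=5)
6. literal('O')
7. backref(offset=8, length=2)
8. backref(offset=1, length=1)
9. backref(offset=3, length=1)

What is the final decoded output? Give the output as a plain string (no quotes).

Token 1: literal('O'). Output: "O"
Token 2: literal('D'). Output: "OD"
Token 3: backref(off=2, len=1). Copied 'O' from pos 0. Output: "ODO"
Token 4: literal('J'). Output: "ODOJ"
Token 5: backref(off=2, len=5) (overlapping!). Copied 'OJOJO' from pos 2. Output: "ODOJOJOJO"
Token 6: literal('O'). Output: "ODOJOJOJOO"
Token 7: backref(off=8, len=2). Copied 'OJ' from pos 2. Output: "ODOJOJOJOOOJ"
Token 8: backref(off=1, len=1). Copied 'J' from pos 11. Output: "ODOJOJOJOOOJJ"
Token 9: backref(off=3, len=1). Copied 'O' from pos 10. Output: "ODOJOJOJOOOJJO"

Answer: ODOJOJOJOOOJJO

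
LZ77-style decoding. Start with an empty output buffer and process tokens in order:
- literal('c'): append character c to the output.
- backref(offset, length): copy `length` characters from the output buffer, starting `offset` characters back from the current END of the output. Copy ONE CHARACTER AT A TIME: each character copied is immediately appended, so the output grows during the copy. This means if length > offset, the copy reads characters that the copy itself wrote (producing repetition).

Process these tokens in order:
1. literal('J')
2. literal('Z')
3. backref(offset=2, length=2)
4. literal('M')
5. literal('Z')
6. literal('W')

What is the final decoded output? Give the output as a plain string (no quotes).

Token 1: literal('J'). Output: "J"
Token 2: literal('Z'). Output: "JZ"
Token 3: backref(off=2, len=2). Copied 'JZ' from pos 0. Output: "JZJZ"
Token 4: literal('M'). Output: "JZJZM"
Token 5: literal('Z'). Output: "JZJZMZ"
Token 6: literal('W'). Output: "JZJZMZW"

Answer: JZJZMZW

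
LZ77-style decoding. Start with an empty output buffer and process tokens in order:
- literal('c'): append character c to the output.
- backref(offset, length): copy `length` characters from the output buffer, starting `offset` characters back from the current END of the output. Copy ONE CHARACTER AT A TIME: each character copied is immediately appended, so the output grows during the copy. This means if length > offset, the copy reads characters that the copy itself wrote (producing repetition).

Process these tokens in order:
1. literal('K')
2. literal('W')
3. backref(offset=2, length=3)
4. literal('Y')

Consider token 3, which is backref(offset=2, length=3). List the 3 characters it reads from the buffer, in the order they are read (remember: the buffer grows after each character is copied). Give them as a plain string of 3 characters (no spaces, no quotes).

Token 1: literal('K'). Output: "K"
Token 2: literal('W'). Output: "KW"
Token 3: backref(off=2, len=3). Buffer before: "KW" (len 2)
  byte 1: read out[0]='K', append. Buffer now: "KWK"
  byte 2: read out[1]='W', append. Buffer now: "KWKW"
  byte 3: read out[2]='K', append. Buffer now: "KWKWK"

Answer: KWK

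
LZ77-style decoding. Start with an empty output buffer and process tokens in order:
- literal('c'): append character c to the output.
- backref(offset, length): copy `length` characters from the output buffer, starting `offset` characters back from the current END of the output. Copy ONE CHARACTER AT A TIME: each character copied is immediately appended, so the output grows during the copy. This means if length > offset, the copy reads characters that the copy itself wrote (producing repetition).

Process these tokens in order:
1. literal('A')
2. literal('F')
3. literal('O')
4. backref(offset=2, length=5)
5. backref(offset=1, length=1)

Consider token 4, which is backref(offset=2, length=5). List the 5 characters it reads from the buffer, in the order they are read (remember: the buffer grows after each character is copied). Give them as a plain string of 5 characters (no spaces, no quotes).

Token 1: literal('A'). Output: "A"
Token 2: literal('F'). Output: "AF"
Token 3: literal('O'). Output: "AFO"
Token 4: backref(off=2, len=5). Buffer before: "AFO" (len 3)
  byte 1: read out[1]='F', append. Buffer now: "AFOF"
  byte 2: read out[2]='O', append. Buffer now: "AFOFO"
  byte 3: read out[3]='F', append. Buffer now: "AFOFOF"
  byte 4: read out[4]='O', append. Buffer now: "AFOFOFO"
  byte 5: read out[5]='F', append. Buffer now: "AFOFOFOF"

Answer: FOFOF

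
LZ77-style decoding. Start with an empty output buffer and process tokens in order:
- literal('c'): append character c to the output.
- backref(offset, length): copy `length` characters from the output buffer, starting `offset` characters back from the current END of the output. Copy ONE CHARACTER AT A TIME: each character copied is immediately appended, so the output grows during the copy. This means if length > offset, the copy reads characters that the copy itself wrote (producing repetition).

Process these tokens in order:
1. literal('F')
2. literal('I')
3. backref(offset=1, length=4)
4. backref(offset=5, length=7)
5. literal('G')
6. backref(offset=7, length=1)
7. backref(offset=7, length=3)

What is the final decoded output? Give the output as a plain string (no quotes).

Answer: FIIIIIIIIIIIIGIIII

Derivation:
Token 1: literal('F'). Output: "F"
Token 2: literal('I'). Output: "FI"
Token 3: backref(off=1, len=4) (overlapping!). Copied 'IIII' from pos 1. Output: "FIIIII"
Token 4: backref(off=5, len=7) (overlapping!). Copied 'IIIIIII' from pos 1. Output: "FIIIIIIIIIIII"
Token 5: literal('G'). Output: "FIIIIIIIIIIIIG"
Token 6: backref(off=7, len=1). Copied 'I' from pos 7. Output: "FIIIIIIIIIIIIGI"
Token 7: backref(off=7, len=3). Copied 'III' from pos 8. Output: "FIIIIIIIIIIIIGIIII"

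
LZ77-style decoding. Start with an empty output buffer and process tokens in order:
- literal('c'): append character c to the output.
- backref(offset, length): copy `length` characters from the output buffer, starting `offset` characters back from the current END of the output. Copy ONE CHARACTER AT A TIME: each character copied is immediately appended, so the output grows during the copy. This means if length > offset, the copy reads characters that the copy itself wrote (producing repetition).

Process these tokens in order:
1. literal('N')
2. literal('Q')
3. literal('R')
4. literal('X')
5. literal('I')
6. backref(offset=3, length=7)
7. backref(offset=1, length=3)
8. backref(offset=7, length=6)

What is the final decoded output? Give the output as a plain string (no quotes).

Token 1: literal('N'). Output: "N"
Token 2: literal('Q'). Output: "NQ"
Token 3: literal('R'). Output: "NQR"
Token 4: literal('X'). Output: "NQRX"
Token 5: literal('I'). Output: "NQRXI"
Token 6: backref(off=3, len=7) (overlapping!). Copied 'RXIRXIR' from pos 2. Output: "NQRXIRXIRXIR"
Token 7: backref(off=1, len=3) (overlapping!). Copied 'RRR' from pos 11. Output: "NQRXIRXIRXIRRRR"
Token 8: backref(off=7, len=6). Copied 'RXIRRR' from pos 8. Output: "NQRXIRXIRXIRRRRRXIRRR"

Answer: NQRXIRXIRXIRRRRRXIRRR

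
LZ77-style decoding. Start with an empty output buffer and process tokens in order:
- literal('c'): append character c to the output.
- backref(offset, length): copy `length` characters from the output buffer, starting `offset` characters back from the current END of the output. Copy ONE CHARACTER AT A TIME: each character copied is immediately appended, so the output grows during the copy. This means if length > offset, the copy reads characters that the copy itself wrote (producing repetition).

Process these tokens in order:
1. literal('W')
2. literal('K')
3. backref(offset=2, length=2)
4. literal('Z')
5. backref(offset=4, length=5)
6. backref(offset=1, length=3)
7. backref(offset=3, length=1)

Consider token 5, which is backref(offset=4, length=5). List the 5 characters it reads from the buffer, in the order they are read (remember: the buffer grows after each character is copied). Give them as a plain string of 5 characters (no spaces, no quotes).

Answer: KWKZK

Derivation:
Token 1: literal('W'). Output: "W"
Token 2: literal('K'). Output: "WK"
Token 3: backref(off=2, len=2). Copied 'WK' from pos 0. Output: "WKWK"
Token 4: literal('Z'). Output: "WKWKZ"
Token 5: backref(off=4, len=5). Buffer before: "WKWKZ" (len 5)
  byte 1: read out[1]='K', append. Buffer now: "WKWKZK"
  byte 2: read out[2]='W', append. Buffer now: "WKWKZKW"
  byte 3: read out[3]='K', append. Buffer now: "WKWKZKWK"
  byte 4: read out[4]='Z', append. Buffer now: "WKWKZKWKZ"
  byte 5: read out[5]='K', append. Buffer now: "WKWKZKWKZK"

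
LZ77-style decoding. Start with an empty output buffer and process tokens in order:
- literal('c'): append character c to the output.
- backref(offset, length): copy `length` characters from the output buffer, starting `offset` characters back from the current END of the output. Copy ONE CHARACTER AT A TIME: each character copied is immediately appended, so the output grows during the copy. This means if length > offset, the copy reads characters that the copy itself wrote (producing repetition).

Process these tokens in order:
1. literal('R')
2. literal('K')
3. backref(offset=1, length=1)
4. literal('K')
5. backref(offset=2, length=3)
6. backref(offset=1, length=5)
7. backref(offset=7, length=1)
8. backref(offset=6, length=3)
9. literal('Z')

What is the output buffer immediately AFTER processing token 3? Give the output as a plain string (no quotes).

Token 1: literal('R'). Output: "R"
Token 2: literal('K'). Output: "RK"
Token 3: backref(off=1, len=1). Copied 'K' from pos 1. Output: "RKK"

Answer: RKK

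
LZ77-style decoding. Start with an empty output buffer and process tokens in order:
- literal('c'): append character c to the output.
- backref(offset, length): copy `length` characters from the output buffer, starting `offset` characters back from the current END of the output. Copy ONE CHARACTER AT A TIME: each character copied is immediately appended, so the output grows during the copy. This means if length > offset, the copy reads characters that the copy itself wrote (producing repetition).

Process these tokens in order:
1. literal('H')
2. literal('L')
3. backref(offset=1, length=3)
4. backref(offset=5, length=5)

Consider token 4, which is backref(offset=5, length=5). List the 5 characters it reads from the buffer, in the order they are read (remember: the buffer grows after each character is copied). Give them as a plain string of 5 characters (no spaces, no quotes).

Token 1: literal('H'). Output: "H"
Token 2: literal('L'). Output: "HL"
Token 3: backref(off=1, len=3) (overlapping!). Copied 'LLL' from pos 1. Output: "HLLLL"
Token 4: backref(off=5, len=5). Buffer before: "HLLLL" (len 5)
  byte 1: read out[0]='H', append. Buffer now: "HLLLLH"
  byte 2: read out[1]='L', append. Buffer now: "HLLLLHL"
  byte 3: read out[2]='L', append. Buffer now: "HLLLLHLL"
  byte 4: read out[3]='L', append. Buffer now: "HLLLLHLLL"
  byte 5: read out[4]='L', append. Buffer now: "HLLLLHLLLL"

Answer: HLLLL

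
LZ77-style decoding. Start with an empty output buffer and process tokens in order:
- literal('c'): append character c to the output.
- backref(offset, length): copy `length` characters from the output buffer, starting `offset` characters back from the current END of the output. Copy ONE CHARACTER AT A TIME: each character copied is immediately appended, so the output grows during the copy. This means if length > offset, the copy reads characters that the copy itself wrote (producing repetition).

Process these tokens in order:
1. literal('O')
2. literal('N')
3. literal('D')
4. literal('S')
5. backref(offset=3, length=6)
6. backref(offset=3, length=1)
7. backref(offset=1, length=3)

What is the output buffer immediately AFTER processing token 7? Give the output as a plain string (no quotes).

Token 1: literal('O'). Output: "O"
Token 2: literal('N'). Output: "ON"
Token 3: literal('D'). Output: "OND"
Token 4: literal('S'). Output: "ONDS"
Token 5: backref(off=3, len=6) (overlapping!). Copied 'NDSNDS' from pos 1. Output: "ONDSNDSNDS"
Token 6: backref(off=3, len=1). Copied 'N' from pos 7. Output: "ONDSNDSNDSN"
Token 7: backref(off=1, len=3) (overlapping!). Copied 'NNN' from pos 10. Output: "ONDSNDSNDSNNNN"

Answer: ONDSNDSNDSNNNN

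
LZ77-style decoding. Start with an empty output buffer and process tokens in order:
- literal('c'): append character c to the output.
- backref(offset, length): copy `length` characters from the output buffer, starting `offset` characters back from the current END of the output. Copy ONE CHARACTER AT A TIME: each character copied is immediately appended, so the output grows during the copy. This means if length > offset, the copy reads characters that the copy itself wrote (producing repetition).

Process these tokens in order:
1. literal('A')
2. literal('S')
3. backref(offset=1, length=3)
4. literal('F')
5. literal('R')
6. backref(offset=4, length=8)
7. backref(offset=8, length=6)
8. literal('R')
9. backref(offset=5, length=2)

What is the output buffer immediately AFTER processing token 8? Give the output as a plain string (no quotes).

Answer: ASSSSFRSSFRSSFRSSFRSSR

Derivation:
Token 1: literal('A'). Output: "A"
Token 2: literal('S'). Output: "AS"
Token 3: backref(off=1, len=3) (overlapping!). Copied 'SSS' from pos 1. Output: "ASSSS"
Token 4: literal('F'). Output: "ASSSSF"
Token 5: literal('R'). Output: "ASSSSFR"
Token 6: backref(off=4, len=8) (overlapping!). Copied 'SSFRSSFR' from pos 3. Output: "ASSSSFRSSFRSSFR"
Token 7: backref(off=8, len=6). Copied 'SSFRSS' from pos 7. Output: "ASSSSFRSSFRSSFRSSFRSS"
Token 8: literal('R'). Output: "ASSSSFRSSFRSSFRSSFRSSR"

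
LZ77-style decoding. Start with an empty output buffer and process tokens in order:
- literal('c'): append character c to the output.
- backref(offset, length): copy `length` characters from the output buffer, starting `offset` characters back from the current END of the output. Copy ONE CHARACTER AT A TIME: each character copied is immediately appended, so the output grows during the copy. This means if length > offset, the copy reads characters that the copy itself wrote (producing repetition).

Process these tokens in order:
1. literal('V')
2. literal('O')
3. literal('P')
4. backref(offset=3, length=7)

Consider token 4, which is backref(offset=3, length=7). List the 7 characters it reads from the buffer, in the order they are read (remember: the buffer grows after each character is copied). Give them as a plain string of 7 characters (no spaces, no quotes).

Token 1: literal('V'). Output: "V"
Token 2: literal('O'). Output: "VO"
Token 3: literal('P'). Output: "VOP"
Token 4: backref(off=3, len=7). Buffer before: "VOP" (len 3)
  byte 1: read out[0]='V', append. Buffer now: "VOPV"
  byte 2: read out[1]='O', append. Buffer now: "VOPVO"
  byte 3: read out[2]='P', append. Buffer now: "VOPVOP"
  byte 4: read out[3]='V', append. Buffer now: "VOPVOPV"
  byte 5: read out[4]='O', append. Buffer now: "VOPVOPVO"
  byte 6: read out[5]='P', append. Buffer now: "VOPVOPVOP"
  byte 7: read out[6]='V', append. Buffer now: "VOPVOPVOPV"

Answer: VOPVOPV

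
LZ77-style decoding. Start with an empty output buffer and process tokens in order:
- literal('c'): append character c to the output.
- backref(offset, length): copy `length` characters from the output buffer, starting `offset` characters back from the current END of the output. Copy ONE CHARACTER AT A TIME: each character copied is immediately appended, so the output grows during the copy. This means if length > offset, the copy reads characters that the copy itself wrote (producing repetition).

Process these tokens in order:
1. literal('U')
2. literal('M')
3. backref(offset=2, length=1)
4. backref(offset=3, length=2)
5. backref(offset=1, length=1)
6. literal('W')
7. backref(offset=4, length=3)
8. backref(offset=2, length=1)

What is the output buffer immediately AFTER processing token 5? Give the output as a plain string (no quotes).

Token 1: literal('U'). Output: "U"
Token 2: literal('M'). Output: "UM"
Token 3: backref(off=2, len=1). Copied 'U' from pos 0. Output: "UMU"
Token 4: backref(off=3, len=2). Copied 'UM' from pos 0. Output: "UMUUM"
Token 5: backref(off=1, len=1). Copied 'M' from pos 4. Output: "UMUUMM"

Answer: UMUUMM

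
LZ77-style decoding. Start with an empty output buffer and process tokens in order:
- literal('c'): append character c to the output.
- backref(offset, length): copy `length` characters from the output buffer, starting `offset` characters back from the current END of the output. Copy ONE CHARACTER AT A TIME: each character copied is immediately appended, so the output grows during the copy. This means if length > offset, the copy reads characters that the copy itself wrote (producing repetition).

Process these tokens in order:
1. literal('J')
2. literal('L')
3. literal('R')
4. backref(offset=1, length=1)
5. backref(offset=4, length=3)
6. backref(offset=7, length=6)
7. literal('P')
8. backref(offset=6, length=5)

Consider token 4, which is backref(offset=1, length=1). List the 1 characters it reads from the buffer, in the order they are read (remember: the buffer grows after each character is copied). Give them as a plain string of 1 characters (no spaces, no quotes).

Answer: R

Derivation:
Token 1: literal('J'). Output: "J"
Token 2: literal('L'). Output: "JL"
Token 3: literal('R'). Output: "JLR"
Token 4: backref(off=1, len=1). Buffer before: "JLR" (len 3)
  byte 1: read out[2]='R', append. Buffer now: "JLRR"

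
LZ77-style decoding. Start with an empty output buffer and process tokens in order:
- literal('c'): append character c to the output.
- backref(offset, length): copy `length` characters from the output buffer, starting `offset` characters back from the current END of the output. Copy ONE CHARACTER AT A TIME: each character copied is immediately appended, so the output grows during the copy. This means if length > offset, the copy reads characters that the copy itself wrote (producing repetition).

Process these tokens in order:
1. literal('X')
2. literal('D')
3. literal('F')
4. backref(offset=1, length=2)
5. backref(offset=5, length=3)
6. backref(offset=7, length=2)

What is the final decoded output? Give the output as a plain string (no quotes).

Answer: XDFFFXDFDF

Derivation:
Token 1: literal('X'). Output: "X"
Token 2: literal('D'). Output: "XD"
Token 3: literal('F'). Output: "XDF"
Token 4: backref(off=1, len=2) (overlapping!). Copied 'FF' from pos 2. Output: "XDFFF"
Token 5: backref(off=5, len=3). Copied 'XDF' from pos 0. Output: "XDFFFXDF"
Token 6: backref(off=7, len=2). Copied 'DF' from pos 1. Output: "XDFFFXDFDF"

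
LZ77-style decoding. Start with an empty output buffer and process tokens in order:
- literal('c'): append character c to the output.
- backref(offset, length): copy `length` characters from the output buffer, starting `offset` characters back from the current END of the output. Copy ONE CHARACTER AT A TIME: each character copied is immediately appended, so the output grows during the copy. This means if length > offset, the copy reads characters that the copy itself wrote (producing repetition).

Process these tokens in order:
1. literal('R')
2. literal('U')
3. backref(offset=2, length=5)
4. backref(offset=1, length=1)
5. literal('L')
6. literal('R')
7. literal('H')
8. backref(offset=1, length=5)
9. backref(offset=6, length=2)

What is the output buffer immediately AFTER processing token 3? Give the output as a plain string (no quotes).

Answer: RURURUR

Derivation:
Token 1: literal('R'). Output: "R"
Token 2: literal('U'). Output: "RU"
Token 3: backref(off=2, len=5) (overlapping!). Copied 'RURUR' from pos 0. Output: "RURURUR"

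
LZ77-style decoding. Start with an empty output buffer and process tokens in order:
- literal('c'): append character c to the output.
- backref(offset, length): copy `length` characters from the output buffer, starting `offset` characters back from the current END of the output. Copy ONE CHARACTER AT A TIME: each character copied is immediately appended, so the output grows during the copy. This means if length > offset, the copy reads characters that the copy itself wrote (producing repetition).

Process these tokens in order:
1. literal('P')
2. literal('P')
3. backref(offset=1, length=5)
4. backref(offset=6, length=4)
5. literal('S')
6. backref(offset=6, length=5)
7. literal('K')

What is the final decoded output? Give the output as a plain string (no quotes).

Answer: PPPPPPPPPPPSPPPPPK

Derivation:
Token 1: literal('P'). Output: "P"
Token 2: literal('P'). Output: "PP"
Token 3: backref(off=1, len=5) (overlapping!). Copied 'PPPPP' from pos 1. Output: "PPPPPPP"
Token 4: backref(off=6, len=4). Copied 'PPPP' from pos 1. Output: "PPPPPPPPPPP"
Token 5: literal('S'). Output: "PPPPPPPPPPPS"
Token 6: backref(off=6, len=5). Copied 'PPPPP' from pos 6. Output: "PPPPPPPPPPPSPPPPP"
Token 7: literal('K'). Output: "PPPPPPPPPPPSPPPPPK"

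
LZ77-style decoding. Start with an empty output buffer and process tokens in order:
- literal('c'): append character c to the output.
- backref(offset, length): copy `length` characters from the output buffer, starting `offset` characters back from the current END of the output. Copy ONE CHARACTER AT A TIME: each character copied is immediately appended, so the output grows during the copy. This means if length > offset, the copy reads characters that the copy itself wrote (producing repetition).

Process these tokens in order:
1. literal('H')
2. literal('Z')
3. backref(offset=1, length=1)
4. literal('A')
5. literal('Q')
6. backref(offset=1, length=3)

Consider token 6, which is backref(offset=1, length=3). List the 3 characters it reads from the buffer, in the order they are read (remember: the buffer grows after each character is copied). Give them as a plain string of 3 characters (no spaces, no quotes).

Token 1: literal('H'). Output: "H"
Token 2: literal('Z'). Output: "HZ"
Token 3: backref(off=1, len=1). Copied 'Z' from pos 1. Output: "HZZ"
Token 4: literal('A'). Output: "HZZA"
Token 5: literal('Q'). Output: "HZZAQ"
Token 6: backref(off=1, len=3). Buffer before: "HZZAQ" (len 5)
  byte 1: read out[4]='Q', append. Buffer now: "HZZAQQ"
  byte 2: read out[5]='Q', append. Buffer now: "HZZAQQQ"
  byte 3: read out[6]='Q', append. Buffer now: "HZZAQQQQ"

Answer: QQQ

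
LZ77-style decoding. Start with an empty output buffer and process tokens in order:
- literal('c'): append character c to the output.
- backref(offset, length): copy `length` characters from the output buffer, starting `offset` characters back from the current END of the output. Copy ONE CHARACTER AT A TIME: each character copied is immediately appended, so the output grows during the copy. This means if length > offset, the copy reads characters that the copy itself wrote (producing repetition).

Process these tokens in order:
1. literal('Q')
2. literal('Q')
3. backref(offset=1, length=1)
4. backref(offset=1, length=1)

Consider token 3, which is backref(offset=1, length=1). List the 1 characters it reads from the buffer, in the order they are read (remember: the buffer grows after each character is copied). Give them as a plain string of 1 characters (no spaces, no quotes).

Token 1: literal('Q'). Output: "Q"
Token 2: literal('Q'). Output: "QQ"
Token 3: backref(off=1, len=1). Buffer before: "QQ" (len 2)
  byte 1: read out[1]='Q', append. Buffer now: "QQQ"

Answer: Q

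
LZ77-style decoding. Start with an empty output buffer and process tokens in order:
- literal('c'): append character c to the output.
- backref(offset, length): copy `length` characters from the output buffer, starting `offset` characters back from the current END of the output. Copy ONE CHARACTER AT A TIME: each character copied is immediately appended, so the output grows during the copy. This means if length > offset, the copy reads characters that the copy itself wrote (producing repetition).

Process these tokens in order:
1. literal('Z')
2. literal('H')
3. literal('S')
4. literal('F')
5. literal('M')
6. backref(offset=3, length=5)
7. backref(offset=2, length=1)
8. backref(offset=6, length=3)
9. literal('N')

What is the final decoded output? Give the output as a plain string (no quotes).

Answer: ZHSFMSFMSFSSFMN

Derivation:
Token 1: literal('Z'). Output: "Z"
Token 2: literal('H'). Output: "ZH"
Token 3: literal('S'). Output: "ZHS"
Token 4: literal('F'). Output: "ZHSF"
Token 5: literal('M'). Output: "ZHSFM"
Token 6: backref(off=3, len=5) (overlapping!). Copied 'SFMSF' from pos 2. Output: "ZHSFMSFMSF"
Token 7: backref(off=2, len=1). Copied 'S' from pos 8. Output: "ZHSFMSFMSFS"
Token 8: backref(off=6, len=3). Copied 'SFM' from pos 5. Output: "ZHSFMSFMSFSSFM"
Token 9: literal('N'). Output: "ZHSFMSFMSFSSFMN"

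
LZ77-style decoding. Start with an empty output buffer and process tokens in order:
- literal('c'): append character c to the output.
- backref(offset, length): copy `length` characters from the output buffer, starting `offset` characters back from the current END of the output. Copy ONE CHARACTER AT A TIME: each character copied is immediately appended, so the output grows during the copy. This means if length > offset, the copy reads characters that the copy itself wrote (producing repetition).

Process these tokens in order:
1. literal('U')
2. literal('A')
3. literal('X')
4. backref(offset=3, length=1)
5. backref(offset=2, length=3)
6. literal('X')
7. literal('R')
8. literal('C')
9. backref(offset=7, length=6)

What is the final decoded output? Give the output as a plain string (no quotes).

Token 1: literal('U'). Output: "U"
Token 2: literal('A'). Output: "UA"
Token 3: literal('X'). Output: "UAX"
Token 4: backref(off=3, len=1). Copied 'U' from pos 0. Output: "UAXU"
Token 5: backref(off=2, len=3) (overlapping!). Copied 'XUX' from pos 2. Output: "UAXUXUX"
Token 6: literal('X'). Output: "UAXUXUXX"
Token 7: literal('R'). Output: "UAXUXUXXR"
Token 8: literal('C'). Output: "UAXUXUXXRC"
Token 9: backref(off=7, len=6). Copied 'UXUXXR' from pos 3. Output: "UAXUXUXXRCUXUXXR"

Answer: UAXUXUXXRCUXUXXR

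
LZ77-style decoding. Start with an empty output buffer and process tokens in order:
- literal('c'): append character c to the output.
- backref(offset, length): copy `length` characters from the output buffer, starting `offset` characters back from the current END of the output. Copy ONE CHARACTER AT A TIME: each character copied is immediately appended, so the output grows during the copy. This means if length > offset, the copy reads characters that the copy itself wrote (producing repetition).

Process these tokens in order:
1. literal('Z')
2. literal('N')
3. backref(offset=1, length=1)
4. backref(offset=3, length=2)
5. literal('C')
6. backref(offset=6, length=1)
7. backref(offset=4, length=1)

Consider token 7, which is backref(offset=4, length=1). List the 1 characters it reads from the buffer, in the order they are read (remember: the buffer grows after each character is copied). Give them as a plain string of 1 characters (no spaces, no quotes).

Answer: Z

Derivation:
Token 1: literal('Z'). Output: "Z"
Token 2: literal('N'). Output: "ZN"
Token 3: backref(off=1, len=1). Copied 'N' from pos 1. Output: "ZNN"
Token 4: backref(off=3, len=2). Copied 'ZN' from pos 0. Output: "ZNNZN"
Token 5: literal('C'). Output: "ZNNZNC"
Token 6: backref(off=6, len=1). Copied 'Z' from pos 0. Output: "ZNNZNCZ"
Token 7: backref(off=4, len=1). Buffer before: "ZNNZNCZ" (len 7)
  byte 1: read out[3]='Z', append. Buffer now: "ZNNZNCZZ"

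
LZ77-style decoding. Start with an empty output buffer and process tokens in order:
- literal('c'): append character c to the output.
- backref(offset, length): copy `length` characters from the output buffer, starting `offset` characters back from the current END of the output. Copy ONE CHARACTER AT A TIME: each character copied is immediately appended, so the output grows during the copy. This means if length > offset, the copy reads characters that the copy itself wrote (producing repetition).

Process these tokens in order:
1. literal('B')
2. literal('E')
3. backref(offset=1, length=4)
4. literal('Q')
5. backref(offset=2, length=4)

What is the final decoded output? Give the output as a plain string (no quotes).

Answer: BEEEEEQEQEQ

Derivation:
Token 1: literal('B'). Output: "B"
Token 2: literal('E'). Output: "BE"
Token 3: backref(off=1, len=4) (overlapping!). Copied 'EEEE' from pos 1. Output: "BEEEEE"
Token 4: literal('Q'). Output: "BEEEEEQ"
Token 5: backref(off=2, len=4) (overlapping!). Copied 'EQEQ' from pos 5. Output: "BEEEEEQEQEQ"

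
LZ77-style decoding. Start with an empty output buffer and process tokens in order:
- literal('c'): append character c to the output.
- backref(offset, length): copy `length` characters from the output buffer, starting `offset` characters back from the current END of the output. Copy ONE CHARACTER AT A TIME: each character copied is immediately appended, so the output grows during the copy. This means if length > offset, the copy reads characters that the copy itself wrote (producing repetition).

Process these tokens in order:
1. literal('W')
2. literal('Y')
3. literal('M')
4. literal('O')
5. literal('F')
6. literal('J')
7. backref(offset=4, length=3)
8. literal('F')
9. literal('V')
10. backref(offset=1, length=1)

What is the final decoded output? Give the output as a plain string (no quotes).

Token 1: literal('W'). Output: "W"
Token 2: literal('Y'). Output: "WY"
Token 3: literal('M'). Output: "WYM"
Token 4: literal('O'). Output: "WYMO"
Token 5: literal('F'). Output: "WYMOF"
Token 6: literal('J'). Output: "WYMOFJ"
Token 7: backref(off=4, len=3). Copied 'MOF' from pos 2. Output: "WYMOFJMOF"
Token 8: literal('F'). Output: "WYMOFJMOFF"
Token 9: literal('V'). Output: "WYMOFJMOFFV"
Token 10: backref(off=1, len=1). Copied 'V' from pos 10. Output: "WYMOFJMOFFVV"

Answer: WYMOFJMOFFVV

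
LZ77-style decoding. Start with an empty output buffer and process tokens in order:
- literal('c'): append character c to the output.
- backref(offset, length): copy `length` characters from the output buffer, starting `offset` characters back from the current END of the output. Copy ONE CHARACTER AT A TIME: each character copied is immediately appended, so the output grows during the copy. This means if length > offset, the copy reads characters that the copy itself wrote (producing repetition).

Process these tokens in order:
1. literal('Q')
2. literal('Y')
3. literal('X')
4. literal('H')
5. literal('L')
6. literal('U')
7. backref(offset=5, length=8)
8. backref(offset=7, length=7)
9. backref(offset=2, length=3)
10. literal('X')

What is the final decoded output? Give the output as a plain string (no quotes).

Answer: QYXHLUYXHLUYXHXHLUYXHXHXX

Derivation:
Token 1: literal('Q'). Output: "Q"
Token 2: literal('Y'). Output: "QY"
Token 3: literal('X'). Output: "QYX"
Token 4: literal('H'). Output: "QYXH"
Token 5: literal('L'). Output: "QYXHL"
Token 6: literal('U'). Output: "QYXHLU"
Token 7: backref(off=5, len=8) (overlapping!). Copied 'YXHLUYXH' from pos 1. Output: "QYXHLUYXHLUYXH"
Token 8: backref(off=7, len=7). Copied 'XHLUYXH' from pos 7. Output: "QYXHLUYXHLUYXHXHLUYXH"
Token 9: backref(off=2, len=3) (overlapping!). Copied 'XHX' from pos 19. Output: "QYXHLUYXHLUYXHXHLUYXHXHX"
Token 10: literal('X'). Output: "QYXHLUYXHLUYXHXHLUYXHXHXX"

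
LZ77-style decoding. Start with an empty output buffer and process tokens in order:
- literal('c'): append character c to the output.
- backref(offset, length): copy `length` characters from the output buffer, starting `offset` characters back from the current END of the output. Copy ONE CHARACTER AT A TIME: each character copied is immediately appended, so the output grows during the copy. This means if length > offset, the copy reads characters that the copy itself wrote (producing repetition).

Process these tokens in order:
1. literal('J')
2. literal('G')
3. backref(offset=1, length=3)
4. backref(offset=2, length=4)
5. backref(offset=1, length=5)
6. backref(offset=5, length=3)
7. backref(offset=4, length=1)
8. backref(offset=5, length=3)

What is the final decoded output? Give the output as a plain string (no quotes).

Answer: JGGGGGGGGGGGGGGGGGGGG

Derivation:
Token 1: literal('J'). Output: "J"
Token 2: literal('G'). Output: "JG"
Token 3: backref(off=1, len=3) (overlapping!). Copied 'GGG' from pos 1. Output: "JGGGG"
Token 4: backref(off=2, len=4) (overlapping!). Copied 'GGGG' from pos 3. Output: "JGGGGGGGG"
Token 5: backref(off=1, len=5) (overlapping!). Copied 'GGGGG' from pos 8. Output: "JGGGGGGGGGGGGG"
Token 6: backref(off=5, len=3). Copied 'GGG' from pos 9. Output: "JGGGGGGGGGGGGGGGG"
Token 7: backref(off=4, len=1). Copied 'G' from pos 13. Output: "JGGGGGGGGGGGGGGGGG"
Token 8: backref(off=5, len=3). Copied 'GGG' from pos 13. Output: "JGGGGGGGGGGGGGGGGGGGG"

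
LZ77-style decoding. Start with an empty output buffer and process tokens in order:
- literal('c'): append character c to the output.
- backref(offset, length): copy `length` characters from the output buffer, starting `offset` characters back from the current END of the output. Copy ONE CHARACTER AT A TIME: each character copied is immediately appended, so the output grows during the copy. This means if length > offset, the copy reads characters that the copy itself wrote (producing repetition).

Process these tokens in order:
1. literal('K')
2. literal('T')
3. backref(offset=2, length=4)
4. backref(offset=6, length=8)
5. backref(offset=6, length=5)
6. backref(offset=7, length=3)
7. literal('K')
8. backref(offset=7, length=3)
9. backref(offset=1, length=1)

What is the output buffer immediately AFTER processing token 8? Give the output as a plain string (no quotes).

Token 1: literal('K'). Output: "K"
Token 2: literal('T'). Output: "KT"
Token 3: backref(off=2, len=4) (overlapping!). Copied 'KTKT' from pos 0. Output: "KTKTKT"
Token 4: backref(off=6, len=8) (overlapping!). Copied 'KTKTKTKT' from pos 0. Output: "KTKTKTKTKTKTKT"
Token 5: backref(off=6, len=5). Copied 'KTKTK' from pos 8. Output: "KTKTKTKTKTKTKTKTKTK"
Token 6: backref(off=7, len=3). Copied 'KTK' from pos 12. Output: "KTKTKTKTKTKTKTKTKTKKTK"
Token 7: literal('K'). Output: "KTKTKTKTKTKTKTKTKTKKTKK"
Token 8: backref(off=7, len=3). Copied 'KTK' from pos 16. Output: "KTKTKTKTKTKTKTKTKTKKTKKKTK"

Answer: KTKTKTKTKTKTKTKTKTKKTKKKTK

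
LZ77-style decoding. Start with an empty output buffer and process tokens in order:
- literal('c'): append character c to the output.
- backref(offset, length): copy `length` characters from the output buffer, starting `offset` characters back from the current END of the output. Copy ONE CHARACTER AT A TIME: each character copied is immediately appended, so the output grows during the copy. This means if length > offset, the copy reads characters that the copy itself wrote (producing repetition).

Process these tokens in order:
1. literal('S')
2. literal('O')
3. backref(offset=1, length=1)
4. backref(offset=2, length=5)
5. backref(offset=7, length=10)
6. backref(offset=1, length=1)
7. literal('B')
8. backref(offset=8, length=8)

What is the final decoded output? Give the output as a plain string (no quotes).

Token 1: literal('S'). Output: "S"
Token 2: literal('O'). Output: "SO"
Token 3: backref(off=1, len=1). Copied 'O' from pos 1. Output: "SOO"
Token 4: backref(off=2, len=5) (overlapping!). Copied 'OOOOO' from pos 1. Output: "SOOOOOOO"
Token 5: backref(off=7, len=10) (overlapping!). Copied 'OOOOOOOOOO' from pos 1. Output: "SOOOOOOOOOOOOOOOOO"
Token 6: backref(off=1, len=1). Copied 'O' from pos 17. Output: "SOOOOOOOOOOOOOOOOOO"
Token 7: literal('B'). Output: "SOOOOOOOOOOOOOOOOOOB"
Token 8: backref(off=8, len=8). Copied 'OOOOOOOB' from pos 12. Output: "SOOOOOOOOOOOOOOOOOOBOOOOOOOB"

Answer: SOOOOOOOOOOOOOOOOOOBOOOOOOOB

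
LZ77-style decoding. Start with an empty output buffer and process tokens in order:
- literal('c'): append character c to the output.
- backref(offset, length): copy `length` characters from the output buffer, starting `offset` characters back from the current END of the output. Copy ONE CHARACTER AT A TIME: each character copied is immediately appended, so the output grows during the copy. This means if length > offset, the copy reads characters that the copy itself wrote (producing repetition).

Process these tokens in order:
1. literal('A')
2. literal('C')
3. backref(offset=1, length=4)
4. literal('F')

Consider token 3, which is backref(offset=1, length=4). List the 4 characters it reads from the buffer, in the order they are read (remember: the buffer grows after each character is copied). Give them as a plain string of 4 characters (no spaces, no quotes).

Token 1: literal('A'). Output: "A"
Token 2: literal('C'). Output: "AC"
Token 3: backref(off=1, len=4). Buffer before: "AC" (len 2)
  byte 1: read out[1]='C', append. Buffer now: "ACC"
  byte 2: read out[2]='C', append. Buffer now: "ACCC"
  byte 3: read out[3]='C', append. Buffer now: "ACCCC"
  byte 4: read out[4]='C', append. Buffer now: "ACCCCC"

Answer: CCCC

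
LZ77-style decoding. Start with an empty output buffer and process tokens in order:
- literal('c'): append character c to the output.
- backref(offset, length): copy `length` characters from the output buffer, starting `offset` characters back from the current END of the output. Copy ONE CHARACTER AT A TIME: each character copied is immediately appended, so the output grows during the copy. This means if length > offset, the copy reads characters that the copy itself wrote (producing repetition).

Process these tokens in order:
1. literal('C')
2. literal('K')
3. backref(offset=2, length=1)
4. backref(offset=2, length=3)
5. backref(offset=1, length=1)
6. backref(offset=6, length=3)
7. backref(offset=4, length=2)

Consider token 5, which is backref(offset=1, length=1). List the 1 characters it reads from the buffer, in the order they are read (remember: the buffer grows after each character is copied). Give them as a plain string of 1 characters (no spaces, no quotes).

Token 1: literal('C'). Output: "C"
Token 2: literal('K'). Output: "CK"
Token 3: backref(off=2, len=1). Copied 'C' from pos 0. Output: "CKC"
Token 4: backref(off=2, len=3) (overlapping!). Copied 'KCK' from pos 1. Output: "CKCKCK"
Token 5: backref(off=1, len=1). Buffer before: "CKCKCK" (len 6)
  byte 1: read out[5]='K', append. Buffer now: "CKCKCKK"

Answer: K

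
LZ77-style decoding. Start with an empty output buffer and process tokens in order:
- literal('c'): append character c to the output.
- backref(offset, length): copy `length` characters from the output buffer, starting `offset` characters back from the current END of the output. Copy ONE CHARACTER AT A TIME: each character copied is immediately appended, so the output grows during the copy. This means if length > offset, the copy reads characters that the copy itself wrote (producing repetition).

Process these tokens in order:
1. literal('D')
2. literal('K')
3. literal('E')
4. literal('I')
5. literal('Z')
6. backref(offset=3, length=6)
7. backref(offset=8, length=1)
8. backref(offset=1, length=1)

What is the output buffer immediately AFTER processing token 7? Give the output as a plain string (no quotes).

Answer: DKEIZEIZEIZI

Derivation:
Token 1: literal('D'). Output: "D"
Token 2: literal('K'). Output: "DK"
Token 3: literal('E'). Output: "DKE"
Token 4: literal('I'). Output: "DKEI"
Token 5: literal('Z'). Output: "DKEIZ"
Token 6: backref(off=3, len=6) (overlapping!). Copied 'EIZEIZ' from pos 2. Output: "DKEIZEIZEIZ"
Token 7: backref(off=8, len=1). Copied 'I' from pos 3. Output: "DKEIZEIZEIZI"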